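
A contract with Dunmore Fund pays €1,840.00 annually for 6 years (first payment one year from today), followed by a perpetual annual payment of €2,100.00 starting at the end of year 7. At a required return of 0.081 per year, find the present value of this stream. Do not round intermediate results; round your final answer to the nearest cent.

PV of 6-year annuity: €1,840.00 × [1 − (1+0.081)^−6] / 0.081 = 8480.35551
Perpetuity value at year 6: €2,100.00 / 0.081 = 25925.92593
PV of perpetuity: 25925.92593 / (1+0.081)^6 = 16247.25932
Total PV = 8480.35551 + 16247.25932 = 24727.61482

€24727.61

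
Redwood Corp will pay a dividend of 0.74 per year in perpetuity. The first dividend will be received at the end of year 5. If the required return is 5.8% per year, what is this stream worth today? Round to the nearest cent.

Value at end of year 4: C / r = 0.74 / 0.058 = 12.7586
Discount to today: PV = 12.7586 / (1 + 0.058)^4 = 12.7586 / 1.252976 = 10.18

10.18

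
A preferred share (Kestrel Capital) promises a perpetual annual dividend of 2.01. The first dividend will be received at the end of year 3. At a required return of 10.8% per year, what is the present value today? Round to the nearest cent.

15.16

Value at end of year 2: C / r = 2.01 / 0.108 = 18.6111
Discount to today: PV = 18.6111 / (1 + 0.108)^2 = 18.6111 / 1.227664 = 15.16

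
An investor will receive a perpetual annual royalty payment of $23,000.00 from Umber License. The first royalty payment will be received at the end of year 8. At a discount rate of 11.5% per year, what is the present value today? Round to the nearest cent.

$93348.19

Value at end of year 7: C / r = $23,000.00 / 0.115 = $200,000.0000
Discount to today: PV = $200,000.0000 / (1 + 0.115)^7 = $200,000.0000 / 2.142516 = $93,348.19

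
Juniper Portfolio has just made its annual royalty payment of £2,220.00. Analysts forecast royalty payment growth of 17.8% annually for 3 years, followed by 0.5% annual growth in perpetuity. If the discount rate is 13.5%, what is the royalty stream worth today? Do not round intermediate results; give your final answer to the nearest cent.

£26365.25

D_1 = 2615.16000
D_2 = 3080.65848
D_3 = 3629.01569
Terminal value at year 3: TV = D_3×(1+g_2)/(r−g_2) = 3647.16077/0.13 = 28055.08283
P_0 = D_1/(1+r)^1 + D_2/(1+r)^2 + D_3/(1+r)^3 + TV/(1+r)^3
    = 2304.10573 + 2391.39784 + 2481.99705 + 19187.74644 = 26365.24705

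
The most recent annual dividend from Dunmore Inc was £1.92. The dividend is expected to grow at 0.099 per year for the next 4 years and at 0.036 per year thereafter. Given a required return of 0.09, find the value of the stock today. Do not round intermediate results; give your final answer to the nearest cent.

D_1 = 2.11008
D_2 = 2.31898
D_3 = 2.54856
D_4 = 2.80086
Terminal value at year 4: TV = D_4×(1+g_2)/(r−g_2) = 2.90169/0.054 = 53.73509
P_0 = D_1/(1+r)^1 + D_2/(1+r)^2 + D_3/(1+r)^3 + D_4/(1+r)^4 + TV/(1+r)^4
    = 1.93585 + 1.95184 + 1.96795 + 1.98420 + 38.06729 = 45.90714

£45.91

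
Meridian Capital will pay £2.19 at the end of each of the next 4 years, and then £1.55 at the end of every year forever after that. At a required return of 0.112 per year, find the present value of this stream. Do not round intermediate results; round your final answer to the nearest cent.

PV of 4-year annuity: £2.19 × [1 − (1+0.112)^−4] / 0.112 = 6.76544
Perpetuity value at year 4: £1.55 / 0.112 = 13.83929
PV of perpetuity: 13.83929 / (1+0.112)^4 = 9.05096
Total PV = 6.76544 + 9.05096 = 15.81640

£15.82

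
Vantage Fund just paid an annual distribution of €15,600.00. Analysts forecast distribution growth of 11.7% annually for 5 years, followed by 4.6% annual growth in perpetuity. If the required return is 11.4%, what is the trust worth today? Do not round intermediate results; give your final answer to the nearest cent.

D_1 = 17425.20000
D_2 = 19463.94840
D_3 = 21741.23036
D_4 = 24284.95432
D_5 = 27126.29397
Terminal value at year 5: TV = D_5×(1+g_2)/(r−g_2) = 28374.10349/0.068 = 417266.22783
P_0 = D_1/(1+r)^1 + D_2/(1+r)^2 + D_3/(1+r)^3 + D_4/(1+r)^4 + D_5/(1+r)^5 + TV/(1+r)^5
    = 15642.01077 + 15684.13468 + 15726.37203 + 15768.72312 + 15811.18826 + 243213.27824 = 321845.70709

€321845.71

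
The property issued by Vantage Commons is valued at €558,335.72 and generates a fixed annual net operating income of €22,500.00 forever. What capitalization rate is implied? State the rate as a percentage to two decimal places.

P = C/r ⇒ r = C/P = €22,500.00/€558,335.72 = 0.040298

4.03%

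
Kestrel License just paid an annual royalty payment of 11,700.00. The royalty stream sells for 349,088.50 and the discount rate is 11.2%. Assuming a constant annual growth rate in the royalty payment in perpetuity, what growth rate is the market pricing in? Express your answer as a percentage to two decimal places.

7.59%

P = D₀(1+g)/(r−g) ⇒ P(r−g) = D₀(1+g) ⇒ g(P+D₀) = P·r − D₀
g = (P·r − D₀)/(P + D₀) = (349,088.50×0.112 − 11,700.00) / (349,088.50 + 11,700.00) = 0.075939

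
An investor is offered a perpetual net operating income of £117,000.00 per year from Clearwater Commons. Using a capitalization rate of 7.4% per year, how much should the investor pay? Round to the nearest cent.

£1581081.08

Level perpetuity: PV = C / r = £117,000.00 / 0.074 = £1,581,081.08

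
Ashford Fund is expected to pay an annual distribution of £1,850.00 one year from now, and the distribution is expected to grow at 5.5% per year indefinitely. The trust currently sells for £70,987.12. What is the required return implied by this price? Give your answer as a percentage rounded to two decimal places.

8.11%

P = D₁/(r − g) ⇒ r = D₁/P + g = £1,850.0000/£70,987.12 + 0.055 = 0.026061 + 0.055 = 0.081061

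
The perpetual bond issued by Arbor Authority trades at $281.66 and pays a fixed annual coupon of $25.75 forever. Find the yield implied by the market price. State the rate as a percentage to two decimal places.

9.14%

P = C/r ⇒ r = C/P = $25.75/$281.66 = 0.091422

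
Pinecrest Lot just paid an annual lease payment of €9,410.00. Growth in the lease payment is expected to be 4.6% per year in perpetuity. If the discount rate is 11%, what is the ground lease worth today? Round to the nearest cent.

€153794.69

D₁ = D₀ × (1 + g) = €9,410.00 × 1.046 = €9,842.8600
Growing perpetuity: P = D₁ / (r − g) = €9,842.8600 / (0.11 − 0.046) = €153,794.69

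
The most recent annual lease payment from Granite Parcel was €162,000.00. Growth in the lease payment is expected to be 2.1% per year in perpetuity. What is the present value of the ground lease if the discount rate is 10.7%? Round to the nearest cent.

€1923279.07

D₁ = D₀ × (1 + g) = €162,000.00 × 1.021 = €165,402.0000
Growing perpetuity: P = D₁ / (r − g) = €165,402.0000 / (0.107 − 0.021) = €1,923,279.07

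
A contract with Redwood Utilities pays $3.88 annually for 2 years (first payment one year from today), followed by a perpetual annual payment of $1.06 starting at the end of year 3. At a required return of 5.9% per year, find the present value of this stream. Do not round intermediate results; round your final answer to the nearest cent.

$23.14

PV of 2-year annuity: $3.88 × [1 − (1+0.059)^−2] / 0.059 = 7.12354
Perpetuity value at year 2: $1.06 / 0.059 = 17.96610
PV of perpetuity: 17.96610 / (1+0.059)^2 = 16.01998
Total PV = 7.12354 + 16.01998 = 23.14352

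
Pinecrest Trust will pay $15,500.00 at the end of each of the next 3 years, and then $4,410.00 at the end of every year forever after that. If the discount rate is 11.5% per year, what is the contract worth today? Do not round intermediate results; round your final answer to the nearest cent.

PV of 3-year annuity: $15,500.00 × [1 − (1+0.115)^−3] / 0.115 = 37550.60049
Perpetuity value at year 3: $4,410.00 / 0.115 = 38347.82609
PV of perpetuity: 38347.82609 / (1+0.115)^3 = 27664.07459
Total PV = 37550.60049 + 27664.07459 = 65214.67508

$65214.68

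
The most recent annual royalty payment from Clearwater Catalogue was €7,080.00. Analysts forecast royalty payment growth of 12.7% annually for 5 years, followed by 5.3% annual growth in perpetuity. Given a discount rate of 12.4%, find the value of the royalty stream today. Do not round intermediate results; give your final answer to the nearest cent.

€142096.63

D_1 = 7979.16000
D_2 = 8992.51332
D_3 = 10134.56251
D_4 = 11421.65195
D_5 = 12872.20175
Terminal value at year 5: TV = D_5×(1+g_2)/(r−g_2) = 13554.42844/0.071 = 190907.44283
P_0 = D_1/(1+r)^1 + D_2/(1+r)^2 + D_3/(1+r)^3 + D_4/(1+r)^4 + D_5/(1+r)^5 + TV/(1+r)^5
    = 7098.89680 + 7117.84403 + 7136.84183 + 7155.89035 + 7174.98970 + 106412.17113 = 142096.63384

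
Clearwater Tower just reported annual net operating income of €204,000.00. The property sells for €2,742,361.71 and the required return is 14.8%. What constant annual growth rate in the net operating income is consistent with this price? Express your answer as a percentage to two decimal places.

6.85%

P = D₀(1+g)/(r−g) ⇒ P(r−g) = D₀(1+g) ⇒ g(P+D₀) = P·r − D₀
g = (P·r − D₀)/(P + D₀) = (€2,742,361.71×0.148 − €204,000.00) / (€2,742,361.71 + €204,000.00) = 0.068515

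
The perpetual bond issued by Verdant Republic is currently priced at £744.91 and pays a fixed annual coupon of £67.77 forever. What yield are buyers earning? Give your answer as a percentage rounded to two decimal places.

9.10%

P = C/r ⇒ r = C/P = £67.77/£744.91 = 0.090977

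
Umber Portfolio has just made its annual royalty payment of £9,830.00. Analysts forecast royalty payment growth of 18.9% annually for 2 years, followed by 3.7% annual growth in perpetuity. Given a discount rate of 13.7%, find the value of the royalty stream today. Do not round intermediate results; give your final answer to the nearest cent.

£132503.64

D_1 = 11687.87000
D_2 = 13896.87743
Terminal value at year 2: TV = D_2×(1+g_2)/(r−g_2) = 14411.06189/0.1 = 144110.61895
P_0 = D_1/(1+r)^1 + D_2/(1+r)^2 + TV/(1+r)^2
    = 10279.56904 + 10749.69885 + 111474.37705 = 132503.64494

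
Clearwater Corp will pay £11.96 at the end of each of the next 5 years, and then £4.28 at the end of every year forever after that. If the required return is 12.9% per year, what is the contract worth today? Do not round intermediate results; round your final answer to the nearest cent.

£60.26

PV of 5-year annuity: £11.96 × [1 − (1+0.129)^−5] / 0.129 = 42.16893
Perpetuity value at year 5: £4.28 / 0.129 = 33.17829
PV of perpetuity: 33.17829 / (1+0.129)^5 = 18.08774
Total PV = 42.16893 + 18.08774 = 60.25667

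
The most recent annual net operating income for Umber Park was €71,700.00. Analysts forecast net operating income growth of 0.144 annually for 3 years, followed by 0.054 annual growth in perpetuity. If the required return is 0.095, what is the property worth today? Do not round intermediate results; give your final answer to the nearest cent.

€2336829.63

D_1 = 82024.80000
D_2 = 93836.37120
D_3 = 107348.80865
Terminal value at year 3: TV = D_3×(1+g_2)/(r−g_2) = 113145.64432/0.041 = 2759649.86146
P_0 = D_1/(1+r)^1 + D_2/(1+r)^2 + D_3/(1+r)^3 + TV/(1+r)^3
    = 74908.49315 + 78260.56271 + 81762.63355 + 2101897.94540 = 2336829.63481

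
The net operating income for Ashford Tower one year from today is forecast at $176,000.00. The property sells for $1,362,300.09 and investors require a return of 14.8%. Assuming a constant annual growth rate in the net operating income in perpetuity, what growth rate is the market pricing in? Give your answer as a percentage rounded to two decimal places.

P = D₁/(r−g) ⇒ g = r − D₁/P = 0.148 − $176,000.00/$1,362,300.09 = 0.018807

1.88%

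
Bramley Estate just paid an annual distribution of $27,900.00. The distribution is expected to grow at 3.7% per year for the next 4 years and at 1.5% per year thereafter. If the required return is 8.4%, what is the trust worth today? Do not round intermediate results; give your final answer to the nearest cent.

$443747.64

D_1 = 28932.30000
D_2 = 30002.79510
D_3 = 31112.89852
D_4 = 32264.07576
Terminal value at year 4: TV = D_4×(1+g_2)/(r−g_2) = 32748.03690/0.069 = 474609.23044
P_0 = D_1/(1+r)^1 + D_2/(1+r)^2 + D_3/(1+r)^3 + D_4/(1+r)^4 + TV/(1+r)^4
    = 26690.31365 + 25533.07681 + 24426.01536 + 23366.95381 + 343731.27701 = 443747.63664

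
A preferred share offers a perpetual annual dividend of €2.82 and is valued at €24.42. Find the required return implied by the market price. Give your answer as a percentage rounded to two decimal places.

P = C/r ⇒ r = C/P = €2.82/€24.42 = 0.115479

11.55%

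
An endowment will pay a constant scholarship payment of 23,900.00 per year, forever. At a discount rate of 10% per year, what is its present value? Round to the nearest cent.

Level perpetuity: PV = C / r = 23,900.00 / 0.1 = 239,000.00

239000.00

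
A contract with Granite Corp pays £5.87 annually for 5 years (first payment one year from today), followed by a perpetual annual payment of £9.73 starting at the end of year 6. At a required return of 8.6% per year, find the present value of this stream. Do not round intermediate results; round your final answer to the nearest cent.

PV of 5-year annuity: £5.87 × [1 − (1+0.086)^−5] / 0.086 = 23.07121
Perpetuity value at year 5: £9.73 / 0.086 = 113.13953
PV of perpetuity: 113.13953 / (1+0.086)^5 = 74.89714
Total PV = 23.07121 + 74.89714 = 97.96835

£97.97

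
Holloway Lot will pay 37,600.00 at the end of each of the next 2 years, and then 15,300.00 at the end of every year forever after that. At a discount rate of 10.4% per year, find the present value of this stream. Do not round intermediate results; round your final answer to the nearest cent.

185611.11

PV of 2-year annuity: 37,600.00 × [1 − (1+0.104)^−2] / 0.104 = 64907.58244
Perpetuity value at year 2: 15,300.00 / 0.104 = 147115.38462
PV of perpetuity: 147115.38462 / (1+0.104)^2 = 120703.52261
Total PV = 64907.58244 + 120703.52261 = 185611.10505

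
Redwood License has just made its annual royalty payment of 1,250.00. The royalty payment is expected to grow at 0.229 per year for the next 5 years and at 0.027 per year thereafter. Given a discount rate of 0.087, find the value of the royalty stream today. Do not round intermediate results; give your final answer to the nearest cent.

D_1 = 1536.25000
D_2 = 1888.05125
D_3 = 2320.41499
D_4 = 2851.79002
D_5 = 3504.84993
Terminal value at year 5: TV = D_5×(1+g_2)/(r−g_2) = 3599.48088/0.06 = 59991.34801
P_0 = D_1/(1+r)^1 + D_2/(1+r)^2 + D_3/(1+r)^3 + D_4/(1+r)^4 + D_5/(1+r)^5 + TV/(1+r)^5
    = 1413.29347 + 1597.91874 + 1806.66250 + 2042.67544 + 2309.51989 + 39531.28213 = 48701.35218

48701.35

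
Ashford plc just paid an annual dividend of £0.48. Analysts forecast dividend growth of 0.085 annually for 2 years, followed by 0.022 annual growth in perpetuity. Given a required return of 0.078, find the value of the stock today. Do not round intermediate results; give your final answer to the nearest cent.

£9.84

D_1 = 0.52080
D_2 = 0.56507
Terminal value at year 2: TV = D_2×(1+g_2)/(r−g_2) = 0.57750/0.056 = 10.31249
P_0 = D_1/(1+r)^1 + D_2/(1+r)^2 + TV/(1+r)^2
    = 0.48312 + 0.48625 + 8.87414 = 9.84351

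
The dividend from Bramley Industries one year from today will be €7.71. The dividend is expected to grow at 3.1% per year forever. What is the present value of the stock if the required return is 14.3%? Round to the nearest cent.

€68.84

Growing perpetuity: P = D₁ / (r − g) = €7.7100 / (0.143 − 0.031) = €68.84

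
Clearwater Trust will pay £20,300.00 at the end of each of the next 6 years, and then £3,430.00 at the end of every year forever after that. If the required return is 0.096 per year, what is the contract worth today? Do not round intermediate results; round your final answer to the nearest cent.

PV of 6-year annuity: £20,300.00 × [1 − (1+0.096)^−6] / 0.096 = 89457.87002
Perpetuity value at year 6: £3,430.00 / 0.096 = 35729.16667
PV of perpetuity: 35729.16667 / (1+0.096)^6 = 20613.87139
Total PV = 89457.87002 + 20613.87139 = 110071.74140

£110071.74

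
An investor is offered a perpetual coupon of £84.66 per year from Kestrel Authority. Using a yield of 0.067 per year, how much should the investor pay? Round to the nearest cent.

Level perpetuity: PV = C / r = £84.66 / 0.067 = £1,263.58

£1263.58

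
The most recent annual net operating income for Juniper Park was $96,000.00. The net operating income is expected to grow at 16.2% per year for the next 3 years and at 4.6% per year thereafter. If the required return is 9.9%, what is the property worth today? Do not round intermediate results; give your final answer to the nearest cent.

D_1 = 111552.00000
D_2 = 129623.42400
D_3 = 150622.41869
Terminal value at year 3: TV = D_3×(1+g_2)/(r−g_2) = 157551.04995/0.053 = 2972661.31977
P_0 = D_1/(1+r)^1 + D_2/(1+r)^2 + D_3/(1+r)^3 + TV/(1+r)^3
    = 101503.18471 + 107321.83861 + 113474.04592 + 2239506.64218 = 2561805.71143

$2561805.71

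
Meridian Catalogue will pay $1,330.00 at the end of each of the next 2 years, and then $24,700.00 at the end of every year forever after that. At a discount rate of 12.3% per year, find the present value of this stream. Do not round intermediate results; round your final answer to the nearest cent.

PV of 2-year annuity: $1,330.00 × [1 − (1+0.123)^−2] / 0.123 = 2238.93828
Perpetuity value at year 2: $24,700.00 / 0.123 = 200813.00813
PV of perpetuity: 200813.00813 / (1+0.123)^2 = 159232.72570
Total PV = 2238.93828 + 159232.72570 = 161471.66399

$161471.66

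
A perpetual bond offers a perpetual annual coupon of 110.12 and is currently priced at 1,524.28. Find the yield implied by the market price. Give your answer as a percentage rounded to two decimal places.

P = C/r ⇒ r = C/P = 110.12/1,524.28 = 0.072244

7.22%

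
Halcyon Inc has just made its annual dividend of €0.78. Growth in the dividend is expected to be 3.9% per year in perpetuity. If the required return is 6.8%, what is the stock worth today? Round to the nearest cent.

D₁ = D₀ × (1 + g) = €0.78 × 1.039 = €0.8104
Growing perpetuity: P = D₁ / (r − g) = €0.8104 / (0.068 − 0.039) = €27.95

€27.95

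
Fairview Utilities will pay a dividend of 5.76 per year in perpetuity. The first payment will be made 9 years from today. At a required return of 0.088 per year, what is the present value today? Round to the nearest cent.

Value at end of year 8: C / r = 5.76 / 0.088 = 65.4545
Discount to today: PV = 65.4545 / (1 + 0.088)^8 = 65.4545 / 1.963501 = 33.34

33.34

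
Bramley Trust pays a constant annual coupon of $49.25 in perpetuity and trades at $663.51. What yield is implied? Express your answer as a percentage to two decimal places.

P = C/r ⇒ r = C/P = $49.25/$663.51 = 0.074226

7.42%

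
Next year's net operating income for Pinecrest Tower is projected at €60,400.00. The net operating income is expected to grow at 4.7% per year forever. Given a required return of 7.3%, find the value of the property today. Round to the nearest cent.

Growing perpetuity: P = D₁ / (r − g) = €60,400.0000 / (0.073 − 0.047) = €2,323,076.92

€2323076.92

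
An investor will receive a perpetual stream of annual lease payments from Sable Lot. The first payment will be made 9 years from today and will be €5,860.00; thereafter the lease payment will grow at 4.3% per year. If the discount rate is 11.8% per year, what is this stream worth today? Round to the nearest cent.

Value at end of year 8: C₁ / (r − g) = €5,860.00 / (0.118 − 0.043) = €78,133.3333
Discount to today: PV = €78,133.3333 / (1 + 0.118)^8 = €78,133.3333 / 2.440813 = €32,011.20

€32011.20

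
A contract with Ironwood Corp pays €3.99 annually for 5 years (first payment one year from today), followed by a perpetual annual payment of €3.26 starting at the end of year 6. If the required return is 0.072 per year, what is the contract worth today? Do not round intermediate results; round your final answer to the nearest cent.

€48.25

PV of 5-year annuity: €3.99 × [1 − (1+0.072)^−5] / 0.072 = 16.27255
Perpetuity value at year 5: €3.26 / 0.072 = 45.27778
PV of perpetuity: 45.27778 / (1+0.072)^5 = 31.98241
Total PV = 16.27255 + 31.98241 = 48.25496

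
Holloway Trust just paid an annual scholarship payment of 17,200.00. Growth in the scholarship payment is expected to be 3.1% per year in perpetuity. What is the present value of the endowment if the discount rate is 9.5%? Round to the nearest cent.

277081.25

D₁ = D₀ × (1 + g) = 17,200.00 × 1.031 = 17,733.2000
Growing perpetuity: P = D₁ / (r − g) = 17,733.2000 / (0.095 − 0.031) = 277,081.25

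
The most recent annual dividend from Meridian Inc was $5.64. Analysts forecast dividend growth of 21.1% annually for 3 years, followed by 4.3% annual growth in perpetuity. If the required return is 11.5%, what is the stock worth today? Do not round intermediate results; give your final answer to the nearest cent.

$124.68

D_1 = 6.83004
D_2 = 8.27118
D_3 = 10.01640
Terminal value at year 3: TV = D_3×(1+g_2)/(r−g_2) = 10.44710/0.072 = 145.09864
P_0 = D_1/(1+r)^1 + D_2/(1+r)^2 + D_3/(1+r)^3 + TV/(1+r)^3
    = 6.12560 + 6.65300 + 7.22582 + 104.67398 = 124.67840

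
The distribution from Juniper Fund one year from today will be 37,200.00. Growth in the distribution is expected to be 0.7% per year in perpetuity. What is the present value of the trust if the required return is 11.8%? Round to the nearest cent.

Growing perpetuity: P = D₁ / (r − g) = 37,200.0000 / (0.118 − 0.007) = 335,135.14

335135.14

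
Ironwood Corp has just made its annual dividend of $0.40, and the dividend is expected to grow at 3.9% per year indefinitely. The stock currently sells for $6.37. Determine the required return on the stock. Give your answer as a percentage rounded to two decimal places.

D₁ = $0.40 × 1.039 = $0.4156
P = D₁/(r − g) ⇒ r = D₁/P + g = $0.4156/$6.37 + 0.039 = 0.065243 + 0.039 = 0.104243

10.42%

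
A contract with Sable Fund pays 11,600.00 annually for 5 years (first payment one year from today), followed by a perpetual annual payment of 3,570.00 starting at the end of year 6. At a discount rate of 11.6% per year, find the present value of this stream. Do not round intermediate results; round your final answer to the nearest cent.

60011.36

PV of 5-year annuity: 11,600.00 × [1 − (1+0.116)^−5] / 0.116 = 42233.10468
Perpetuity value at year 5: 3,570.00 / 0.116 = 30775.86207
PV of perpetuity: 30775.86207 / (1+0.116)^5 = 17778.26002
Total PV = 42233.10468 + 17778.26002 = 60011.36471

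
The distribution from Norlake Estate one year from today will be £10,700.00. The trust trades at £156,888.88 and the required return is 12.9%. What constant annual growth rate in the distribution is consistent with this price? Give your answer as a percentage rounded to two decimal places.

P = D₁/(r−g) ⇒ g = r − D₁/P = 0.129 − £10,700.00/£156,888.88 = 0.060799

6.08%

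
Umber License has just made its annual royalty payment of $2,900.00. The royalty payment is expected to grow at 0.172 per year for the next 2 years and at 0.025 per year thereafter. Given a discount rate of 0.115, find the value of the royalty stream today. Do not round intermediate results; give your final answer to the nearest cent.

D_1 = 3398.80000
D_2 = 3983.39360
Terminal value at year 2: TV = D_2×(1+g_2)/(r−g_2) = 4082.97844/0.09 = 45366.42711
P_0 = D_1/(1+r)^1 + D_2/(1+r)^2 + TV/(1+r)^2
    = 3048.25112 + 3204.08100 + 36490.92249 = 42743.25461

$42743.25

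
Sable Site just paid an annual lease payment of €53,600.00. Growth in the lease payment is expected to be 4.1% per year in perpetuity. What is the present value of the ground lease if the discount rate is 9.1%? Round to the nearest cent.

€1115952.00

D₁ = D₀ × (1 + g) = €53,600.00 × 1.041 = €55,797.6000
Growing perpetuity: P = D₁ / (r − g) = €55,797.6000 / (0.091 − 0.041) = €1,115,952.00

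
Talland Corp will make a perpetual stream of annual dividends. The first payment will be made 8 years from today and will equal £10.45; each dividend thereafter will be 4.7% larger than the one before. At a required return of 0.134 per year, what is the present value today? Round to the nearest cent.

Value at end of year 7: C₁ / (r − g) = £10.45 / (0.134 − 0.047) = £120.1149
Discount to today: PV = £120.1149 / (1 + 0.134)^7 = £120.1149 / 2.411523 = £49.81

£49.81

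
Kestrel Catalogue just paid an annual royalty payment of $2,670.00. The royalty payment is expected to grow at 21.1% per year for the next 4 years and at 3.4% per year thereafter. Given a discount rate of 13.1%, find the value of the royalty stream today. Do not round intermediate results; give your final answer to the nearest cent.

D_1 = 3233.37000
D_2 = 3915.61107
D_3 = 4741.80501
D_4 = 5742.32586
Terminal value at year 4: TV = D_4×(1+g_2)/(r−g_2) = 5937.56494/0.097 = 61212.00970
P_0 = D_1/(1+r)^1 + D_2/(1+r)^2 + D_3/(1+r)^3 + D_4/(1+r)^4 + TV/(1+r)^4
    = 2858.85942 + 3061.07759 + 3277.59943 + 3509.43671 + 37409.87170 = 50116.84484

$50116.84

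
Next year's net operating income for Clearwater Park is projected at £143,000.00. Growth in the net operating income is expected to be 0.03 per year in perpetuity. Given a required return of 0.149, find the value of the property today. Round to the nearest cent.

£1201680.67

Growing perpetuity: P = D₁ / (r − g) = £143,000.0000 / (0.149 − 0.03) = £1,201,680.67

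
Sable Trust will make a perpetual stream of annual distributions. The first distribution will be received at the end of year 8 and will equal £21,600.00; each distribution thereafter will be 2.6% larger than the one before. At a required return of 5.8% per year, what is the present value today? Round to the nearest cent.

Value at end of year 7: C₁ / (r − g) = £21,600.00 / (0.058 − 0.026) = £675,000.0000
Discount to today: PV = £675,000.0000 / (1 + 0.058)^7 = £675,000.0000 / 1.483883 = £454,887.60

£454887.60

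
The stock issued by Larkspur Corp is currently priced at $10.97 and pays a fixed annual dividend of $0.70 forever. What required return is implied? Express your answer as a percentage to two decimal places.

P = C/r ⇒ r = C/P = $0.70/$10.97 = 0.063810

6.38%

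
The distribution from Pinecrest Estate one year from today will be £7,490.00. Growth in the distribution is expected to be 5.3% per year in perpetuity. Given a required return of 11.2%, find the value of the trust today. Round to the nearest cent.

£126949.15

Growing perpetuity: P = D₁ / (r − g) = £7,490.0000 / (0.112 − 0.053) = £126,949.15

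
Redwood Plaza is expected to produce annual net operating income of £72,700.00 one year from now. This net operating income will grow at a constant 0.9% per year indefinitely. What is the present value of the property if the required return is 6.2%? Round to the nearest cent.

£1371698.11

Growing perpetuity: P = D₁ / (r − g) = £72,700.0000 / (0.062 − 0.009) = £1,371,698.11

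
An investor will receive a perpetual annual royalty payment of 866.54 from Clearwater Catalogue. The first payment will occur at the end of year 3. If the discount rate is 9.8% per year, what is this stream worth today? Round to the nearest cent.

7334.29

Value at end of year 2: C / r = 866.54 / 0.098 = 8,842.2449
Discount to today: PV = 8,842.2449 / (1 + 0.098)^2 = 8,842.2449 / 1.205604 = 7,334.29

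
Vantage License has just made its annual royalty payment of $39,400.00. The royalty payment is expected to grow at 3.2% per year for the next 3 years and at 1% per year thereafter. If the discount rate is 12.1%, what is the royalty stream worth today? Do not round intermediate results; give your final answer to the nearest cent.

$380120.80

D_1 = 40660.80000
D_2 = 41961.94560
D_3 = 43304.72786
Terminal value at year 3: TV = D_3×(1+g_2)/(r−g_2) = 43737.77514/0.111 = 394034.01025
P_0 = D_1/(1+r)^1 + D_2/(1+r)^2 + D_3/(1+r)^3 + TV/(1+r)^3
    = 36271.90009 + 33392.15066 + 30741.03433 + 279715.71777 = 380120.80285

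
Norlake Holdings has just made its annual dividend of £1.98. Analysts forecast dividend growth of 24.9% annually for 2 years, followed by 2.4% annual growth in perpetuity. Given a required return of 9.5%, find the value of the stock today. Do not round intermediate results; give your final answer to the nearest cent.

D_1 = 2.47302
D_2 = 3.08880
Terminal value at year 2: TV = D_2×(1+g_2)/(r−g_2) = 3.16293/0.071 = 44.54836
P_0 = D_1/(1+r)^1 + D_2/(1+r)^2 + TV/(1+r)^2
    = 2.25847 + 2.57609 + 37.15382 = 41.98838

£41.99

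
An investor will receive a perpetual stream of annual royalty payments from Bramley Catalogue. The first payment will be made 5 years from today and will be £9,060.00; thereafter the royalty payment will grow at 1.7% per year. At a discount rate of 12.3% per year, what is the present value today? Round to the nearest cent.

£53740.70

Value at end of year 4: C₁ / (r − g) = £9,060.00 / (0.123 − 0.017) = £85,471.6981
Discount to today: PV = £85,471.6981 / (1 + 0.123)^4 = £85,471.6981 / 1.590446 = £53,740.70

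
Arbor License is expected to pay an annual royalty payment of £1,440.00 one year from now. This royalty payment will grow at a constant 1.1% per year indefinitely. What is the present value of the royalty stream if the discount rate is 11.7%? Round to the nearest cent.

Growing perpetuity: P = D₁ / (r − g) = £1,440.0000 / (0.117 − 0.011) = £13,584.91

£13584.91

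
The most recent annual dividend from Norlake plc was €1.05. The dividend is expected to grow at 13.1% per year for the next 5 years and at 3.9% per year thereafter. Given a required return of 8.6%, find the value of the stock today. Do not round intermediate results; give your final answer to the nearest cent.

D_1 = 1.18755
D_2 = 1.34312
D_3 = 1.51907
D_4 = 1.71807
D_5 = 1.94313
Terminal value at year 5: TV = D_5×(1+g_2)/(r−g_2) = 2.01891/0.047 = 42.95562
P_0 = D_1/(1+r)^1 + D_2/(1+r)^2 + D_3/(1+r)^3 + D_4/(1+r)^4 + D_5/(1+r)^5 + TV/(1+r)^5
    = 1.09351 + 1.13882 + 1.18601 + 1.23515 + 1.28633 + 28.43616 = 34.37598

€34.38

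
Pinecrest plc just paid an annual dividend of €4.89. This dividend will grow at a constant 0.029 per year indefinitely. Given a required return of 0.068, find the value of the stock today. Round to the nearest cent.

D₁ = D₀ × (1 + g) = €4.89 × 1.029 = €5.0318
Growing perpetuity: P = D₁ / (r − g) = €5.0318 / (0.068 − 0.029) = €129.02

€129.02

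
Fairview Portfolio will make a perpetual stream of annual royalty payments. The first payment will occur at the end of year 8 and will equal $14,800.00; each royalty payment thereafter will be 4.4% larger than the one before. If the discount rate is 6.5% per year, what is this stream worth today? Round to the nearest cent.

Value at end of year 7: C₁ / (r − g) = $14,800.00 / (0.065 − 0.044) = $704,761.9048
Discount to today: PV = $704,761.9048 / (1 + 0.065)^7 = $704,761.9048 / 1.553987 = $453,518.67

$453518.67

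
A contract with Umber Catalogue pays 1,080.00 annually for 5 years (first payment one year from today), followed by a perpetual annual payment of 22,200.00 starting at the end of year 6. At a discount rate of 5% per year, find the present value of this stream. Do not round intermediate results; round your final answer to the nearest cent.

352561.45

PV of 5-year annuity: 1,080.00 × [1 − (1+0.05)^−5] / 0.05 = 4675.83480
Perpetuity value at year 5: 22,200.00 / 0.05 = 444000.00000
PV of perpetuity: 444000.00000 / (1+0.05)^5 = 347885.61791
Total PV = 4675.83480 + 347885.61791 = 352561.45272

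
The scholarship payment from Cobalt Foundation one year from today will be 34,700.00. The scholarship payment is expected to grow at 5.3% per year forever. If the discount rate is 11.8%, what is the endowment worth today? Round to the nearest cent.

Growing perpetuity: P = D₁ / (r − g) = 34,700.0000 / (0.118 − 0.053) = 533,846.15

533846.15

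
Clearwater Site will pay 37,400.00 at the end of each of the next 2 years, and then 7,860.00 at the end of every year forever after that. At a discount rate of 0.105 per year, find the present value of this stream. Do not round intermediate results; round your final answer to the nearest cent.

PV of 2-year annuity: 37,400.00 × [1 − (1+0.105)^−2] / 0.105 = 64476.15733
Perpetuity value at year 2: 7,860.00 / 0.105 = 74857.14286
PV of perpetuity: 74857.14286 / (1+0.105)^2 = 61306.80605
Total PV = 64476.15733 + 61306.80605 = 125782.96338

125782.96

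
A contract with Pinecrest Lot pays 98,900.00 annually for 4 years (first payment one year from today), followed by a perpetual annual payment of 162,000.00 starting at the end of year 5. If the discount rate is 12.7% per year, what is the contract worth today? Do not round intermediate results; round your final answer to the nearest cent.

1086725.45

PV of 4-year annuity: 98,900.00 × [1 − (1+0.127)^−4] / 0.127 = 296018.36393
Perpetuity value at year 4: 162,000.00 / 0.127 = 1275590.55118
PV of perpetuity: 1275590.55118 / (1+0.127)^4 = 790707.08348
Total PV = 296018.36393 + 790707.08348 = 1086725.44740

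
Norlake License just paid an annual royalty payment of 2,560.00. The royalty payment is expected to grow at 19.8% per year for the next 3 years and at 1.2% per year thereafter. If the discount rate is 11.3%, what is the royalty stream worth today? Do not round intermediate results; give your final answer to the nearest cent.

40901.69

D_1 = 3066.88000
D_2 = 3674.12224
D_3 = 4401.59844
Terminal value at year 3: TV = D_3×(1+g_2)/(r−g_2) = 4454.41762/0.101 = 44103.14480
P_0 = D_1/(1+r)^1 + D_2/(1+r)^2 + D_3/(1+r)^3 + TV/(1+r)^3
    = 2755.50764 + 2965.94623 + 3192.45605 + 31987.77740 = 40901.68731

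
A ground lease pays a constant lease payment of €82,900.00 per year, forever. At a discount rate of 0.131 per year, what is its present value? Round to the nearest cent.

€632824.43

Level perpetuity: PV = C / r = €82,900.00 / 0.131 = €632,824.43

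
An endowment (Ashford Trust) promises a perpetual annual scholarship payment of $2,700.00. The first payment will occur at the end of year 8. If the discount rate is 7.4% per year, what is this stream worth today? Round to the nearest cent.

Value at end of year 7: C / r = $2,700.00 / 0.074 = $36,486.4865
Discount to today: PV = $36,486.4865 / (1 + 0.074)^7 = $36,486.4865 / 1.648276 = $22,136.15

$22136.15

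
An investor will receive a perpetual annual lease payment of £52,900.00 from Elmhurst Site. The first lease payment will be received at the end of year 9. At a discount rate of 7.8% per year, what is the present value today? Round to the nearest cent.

£371886.99

Value at end of year 8: C / r = £52,900.00 / 0.078 = £678,205.1282
Discount to today: PV = £678,205.1282 / (1 + 0.078)^8 = £678,205.1282 / 1.823686 = £371,886.99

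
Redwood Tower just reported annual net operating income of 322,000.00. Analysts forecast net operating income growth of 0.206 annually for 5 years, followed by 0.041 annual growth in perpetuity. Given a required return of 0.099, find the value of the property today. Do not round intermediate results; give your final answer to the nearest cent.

11342521.97

D_1 = 388332.00000
D_2 = 468328.39200
D_3 = 564804.04075
D_4 = 681153.67315
D_5 = 821471.32982
Terminal value at year 5: TV = D_5×(1+g_2)/(r−g_2) = 855151.65434/0.058 = 14743994.04030
P_0 = D_1/(1+r)^1 + D_2/(1+r)^2 + D_3/(1+r)^3 + D_4/(1+r)^4 + D_5/(1+r)^5 + TV/(1+r)^5
    = 353350.31847 + 387752.94274 + 425505.04909 + 466932.74723 + 512393.89732 + 9196587.01916 = 11342521.97402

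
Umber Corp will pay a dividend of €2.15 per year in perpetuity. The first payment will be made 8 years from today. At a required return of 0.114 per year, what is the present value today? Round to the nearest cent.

Value at end of year 7: C / r = €2.15 / 0.114 = €18.8596
Discount to today: PV = €18.8596 / (1 + 0.114)^7 = €18.8596 / 2.129101 = €8.86

€8.86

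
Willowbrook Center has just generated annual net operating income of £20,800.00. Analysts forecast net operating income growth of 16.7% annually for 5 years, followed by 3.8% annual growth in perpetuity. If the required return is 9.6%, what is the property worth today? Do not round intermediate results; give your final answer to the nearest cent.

£635532.79

D_1 = 24273.60000
D_2 = 28327.29120
D_3 = 33057.94883
D_4 = 38578.62629
D_5 = 45021.25687
Terminal value at year 5: TV = D_5×(1+g_2)/(r−g_2) = 46732.06464/0.058 = 805725.25234
P_0 = D_1/(1+r)^1 + D_2/(1+r)^2 + D_3/(1+r)^3 + D_4/(1+r)^4 + D_5/(1+r)^5 + TV/(1+r)^5
    = 22147.44526 + 23582.17939 + 25109.85707 + 26736.49927 + 28468.51702 + 509488.28730 = 635532.78531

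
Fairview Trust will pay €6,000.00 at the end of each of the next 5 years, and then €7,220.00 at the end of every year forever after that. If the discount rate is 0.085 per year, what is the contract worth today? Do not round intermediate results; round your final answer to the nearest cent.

€80133.59

PV of 5-year annuity: €6,000.00 × [1 − (1+0.085)^−5] / 0.085 = 23643.85247
Perpetuity value at year 5: €7,220.00 / 0.085 = 84941.17647
PV of perpetuity: 84941.17647 / (1+0.085)^5 = 56489.74066
Total PV = 23643.85247 + 56489.74066 = 80133.59313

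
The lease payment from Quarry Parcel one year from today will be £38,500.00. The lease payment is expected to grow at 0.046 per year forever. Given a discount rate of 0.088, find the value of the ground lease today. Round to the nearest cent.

£916666.67

Growing perpetuity: P = D₁ / (r − g) = £38,500.0000 / (0.088 − 0.046) = £916,666.67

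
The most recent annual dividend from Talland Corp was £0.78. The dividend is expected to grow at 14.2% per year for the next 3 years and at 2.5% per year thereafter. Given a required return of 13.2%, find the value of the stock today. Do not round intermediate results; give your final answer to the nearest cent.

£10.05

D_1 = 0.89076
D_2 = 1.01725
D_3 = 1.16170
Terminal value at year 3: TV = D_3×(1+g_2)/(r−g_2) = 1.19074/0.107 = 11.12841
P_0 = D_1/(1+r)^1 + D_2/(1+r)^2 + D_3/(1+r)^3 + TV/(1+r)^3
    = 0.78689 + 0.79384 + 0.80085 + 7.67174 = 10.05332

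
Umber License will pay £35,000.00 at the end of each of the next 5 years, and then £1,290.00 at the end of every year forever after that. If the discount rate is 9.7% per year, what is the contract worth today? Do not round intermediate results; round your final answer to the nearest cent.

£142071.81

PV of 5-year annuity: £35,000.00 × [1 − (1+0.097)^−5] / 0.097 = 133700.66694
Perpetuity value at year 5: £1,290.00 / 0.097 = 13298.96907
PV of perpetuity: 13298.96907 / (1+0.097)^5 = 8371.14449
Total PV = 133700.66694 + 8371.14449 = 142071.81143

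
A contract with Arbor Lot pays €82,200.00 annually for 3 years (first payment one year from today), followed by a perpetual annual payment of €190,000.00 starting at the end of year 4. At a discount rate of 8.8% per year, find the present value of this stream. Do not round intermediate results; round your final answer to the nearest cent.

PV of 3-year annuity: €82,200.00 × [1 − (1+0.088)^−3] / 0.088 = 208816.32396
Perpetuity value at year 3: €190,000.00 / 0.088 = 2159090.90909
PV of perpetuity: 2159090.90909 / (1+0.088)^3 = 1676425.44009
Total PV = 208816.32396 + 1676425.44009 = 1885241.76405

€1885241.76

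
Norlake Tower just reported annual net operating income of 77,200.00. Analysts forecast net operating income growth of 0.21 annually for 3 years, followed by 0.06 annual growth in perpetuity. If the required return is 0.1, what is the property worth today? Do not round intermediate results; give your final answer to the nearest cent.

D_1 = 93412.00000
D_2 = 113028.52000
D_3 = 136764.50920
Terminal value at year 3: TV = D_3×(1+g_2)/(r−g_2) = 144970.37975/0.04 = 3624259.49380
P_0 = D_1/(1+r)^1 + D_2/(1+r)^2 + D_3/(1+r)^3 + TV/(1+r)^3
    = 84920.00000 + 93412.00000 + 102753.20000 + 2722959.80000 = 3004045.00000

3004045.00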